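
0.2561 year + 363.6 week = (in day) 2639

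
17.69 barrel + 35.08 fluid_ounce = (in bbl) 17.7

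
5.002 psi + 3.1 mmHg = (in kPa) 34.9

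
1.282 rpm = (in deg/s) 7.692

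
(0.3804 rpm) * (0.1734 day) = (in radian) 596.8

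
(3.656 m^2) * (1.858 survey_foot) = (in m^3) 2.07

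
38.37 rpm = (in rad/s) 4.018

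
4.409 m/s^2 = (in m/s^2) 4.409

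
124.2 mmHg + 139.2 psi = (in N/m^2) 9.763e+05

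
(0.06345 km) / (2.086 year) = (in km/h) 3.472e-06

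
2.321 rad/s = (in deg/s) 133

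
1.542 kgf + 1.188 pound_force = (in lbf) 4.588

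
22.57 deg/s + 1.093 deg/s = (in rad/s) 0.413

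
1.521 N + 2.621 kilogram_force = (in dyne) 2.722e+06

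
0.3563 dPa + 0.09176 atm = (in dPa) 9.298e+04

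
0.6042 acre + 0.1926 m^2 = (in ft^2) 2.632e+04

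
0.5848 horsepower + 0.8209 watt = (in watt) 436.9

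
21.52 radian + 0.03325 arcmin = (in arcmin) 7.398e+04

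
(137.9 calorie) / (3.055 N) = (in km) 0.1889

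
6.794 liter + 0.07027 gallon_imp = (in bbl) 0.04474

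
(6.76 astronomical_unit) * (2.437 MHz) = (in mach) 7.238e+15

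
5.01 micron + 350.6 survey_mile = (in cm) 5.642e+07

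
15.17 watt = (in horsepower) 0.02034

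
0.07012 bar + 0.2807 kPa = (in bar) 0.07293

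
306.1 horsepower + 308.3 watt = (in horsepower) 306.5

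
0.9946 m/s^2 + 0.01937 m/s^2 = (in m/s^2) 1.014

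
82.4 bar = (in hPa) 8.24e+04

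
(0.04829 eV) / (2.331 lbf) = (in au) 4.988e-33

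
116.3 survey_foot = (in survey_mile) 0.02203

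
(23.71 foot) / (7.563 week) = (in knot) 3.071e-06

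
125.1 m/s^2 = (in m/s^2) 125.1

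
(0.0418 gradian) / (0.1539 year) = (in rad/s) 1.353e-10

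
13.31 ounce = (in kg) 0.3773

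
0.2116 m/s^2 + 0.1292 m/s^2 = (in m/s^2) 0.3408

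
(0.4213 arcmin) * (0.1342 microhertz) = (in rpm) 1.571e-10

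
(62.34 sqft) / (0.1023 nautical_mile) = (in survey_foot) 0.1003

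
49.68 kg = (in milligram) 4.968e+07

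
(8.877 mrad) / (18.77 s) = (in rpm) 0.004516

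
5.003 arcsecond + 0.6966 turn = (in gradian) 278.6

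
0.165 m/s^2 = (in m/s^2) 0.165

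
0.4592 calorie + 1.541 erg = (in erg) 1.921e+07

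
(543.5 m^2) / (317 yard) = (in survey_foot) 6.152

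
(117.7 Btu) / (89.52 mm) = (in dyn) 1.387e+11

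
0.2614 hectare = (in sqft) 2.814e+04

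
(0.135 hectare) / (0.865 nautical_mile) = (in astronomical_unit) 5.633e-12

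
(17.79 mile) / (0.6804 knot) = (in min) 1363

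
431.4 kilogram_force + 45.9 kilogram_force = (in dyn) 4.681e+08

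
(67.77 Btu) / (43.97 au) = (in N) 1.087e-08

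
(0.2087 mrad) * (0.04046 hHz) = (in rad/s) 0.0008444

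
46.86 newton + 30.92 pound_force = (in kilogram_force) 18.8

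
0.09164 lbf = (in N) 0.4076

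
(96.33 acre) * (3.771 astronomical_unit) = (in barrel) 1.383e+18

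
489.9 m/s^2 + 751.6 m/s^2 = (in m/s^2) 1242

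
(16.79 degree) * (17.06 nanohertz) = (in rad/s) 4.999e-09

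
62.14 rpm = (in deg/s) 372.8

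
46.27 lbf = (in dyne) 2.058e+07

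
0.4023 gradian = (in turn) 0.001006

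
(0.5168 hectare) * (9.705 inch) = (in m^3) 1274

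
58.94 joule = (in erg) 5.894e+08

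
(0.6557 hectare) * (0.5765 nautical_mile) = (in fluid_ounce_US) 2.367e+11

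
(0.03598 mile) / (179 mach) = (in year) 3.013e-11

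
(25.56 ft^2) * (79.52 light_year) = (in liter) 1.786e+21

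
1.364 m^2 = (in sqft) 14.68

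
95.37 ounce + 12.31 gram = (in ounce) 95.8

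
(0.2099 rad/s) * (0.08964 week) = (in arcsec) 2.347e+09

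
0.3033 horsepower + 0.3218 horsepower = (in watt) 466.1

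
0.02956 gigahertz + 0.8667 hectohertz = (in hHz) 2.956e+05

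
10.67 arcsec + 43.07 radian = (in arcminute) 1.481e+05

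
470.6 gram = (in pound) 1.037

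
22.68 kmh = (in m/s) 6.3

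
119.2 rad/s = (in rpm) 1138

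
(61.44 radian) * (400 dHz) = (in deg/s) 1.408e+05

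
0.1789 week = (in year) 0.003431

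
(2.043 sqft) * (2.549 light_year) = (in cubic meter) 4.577e+15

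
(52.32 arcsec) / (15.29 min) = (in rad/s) 2.765e-07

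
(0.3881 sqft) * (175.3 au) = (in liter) 9.455e+14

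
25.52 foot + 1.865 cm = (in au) 5.212e-11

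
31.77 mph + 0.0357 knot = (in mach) 0.04176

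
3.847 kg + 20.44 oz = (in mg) 4.426e+06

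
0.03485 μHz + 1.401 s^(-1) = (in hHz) 0.01401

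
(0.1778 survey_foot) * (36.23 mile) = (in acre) 0.7808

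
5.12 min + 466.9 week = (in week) 466.9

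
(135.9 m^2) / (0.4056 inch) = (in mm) 1.319e+07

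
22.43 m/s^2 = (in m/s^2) 22.43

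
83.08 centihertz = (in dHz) 8.308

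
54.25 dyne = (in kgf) 5.532e-05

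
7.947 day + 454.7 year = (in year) 454.7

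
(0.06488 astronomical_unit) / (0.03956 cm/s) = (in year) 7.78e+05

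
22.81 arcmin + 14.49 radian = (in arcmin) 4.984e+04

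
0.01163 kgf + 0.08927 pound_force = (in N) 0.5111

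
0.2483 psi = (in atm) 0.0169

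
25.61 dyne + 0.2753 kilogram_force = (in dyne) 2.7e+05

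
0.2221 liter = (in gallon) 0.05867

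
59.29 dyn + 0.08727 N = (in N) 0.08786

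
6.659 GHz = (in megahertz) 6659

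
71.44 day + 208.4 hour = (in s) 6.923e+06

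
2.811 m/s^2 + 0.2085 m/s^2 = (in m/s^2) 3.019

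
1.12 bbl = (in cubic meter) 0.1781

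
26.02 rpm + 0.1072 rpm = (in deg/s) 156.8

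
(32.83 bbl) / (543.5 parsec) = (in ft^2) 3.35e-18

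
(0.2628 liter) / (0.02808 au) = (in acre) 1.546e-17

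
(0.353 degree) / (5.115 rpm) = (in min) 0.0001917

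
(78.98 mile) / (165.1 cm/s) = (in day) 0.8911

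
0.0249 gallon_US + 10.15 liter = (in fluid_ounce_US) 346.4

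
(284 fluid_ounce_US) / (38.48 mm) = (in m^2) 0.2183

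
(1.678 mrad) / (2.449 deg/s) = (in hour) 1.09e-05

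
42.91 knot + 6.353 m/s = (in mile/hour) 63.59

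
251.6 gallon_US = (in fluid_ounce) 3.22e+04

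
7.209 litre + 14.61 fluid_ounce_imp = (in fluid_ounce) 257.8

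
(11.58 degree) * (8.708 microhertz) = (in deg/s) 0.0001008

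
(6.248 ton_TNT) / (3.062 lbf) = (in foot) 6.297e+09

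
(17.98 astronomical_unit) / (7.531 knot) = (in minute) 1.157e+10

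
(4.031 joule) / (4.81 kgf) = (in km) 8.546e-05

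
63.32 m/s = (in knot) 123.1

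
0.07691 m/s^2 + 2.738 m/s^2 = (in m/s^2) 2.815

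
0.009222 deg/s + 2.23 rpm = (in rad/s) 0.2337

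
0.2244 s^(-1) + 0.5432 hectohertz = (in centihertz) 5454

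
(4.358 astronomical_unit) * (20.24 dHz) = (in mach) 3.875e+09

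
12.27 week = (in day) 85.89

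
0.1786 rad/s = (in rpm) 1.706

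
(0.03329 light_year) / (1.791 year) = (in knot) 1.084e+07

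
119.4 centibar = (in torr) 895.6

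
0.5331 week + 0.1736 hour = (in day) 3.739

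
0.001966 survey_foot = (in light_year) 6.334e-20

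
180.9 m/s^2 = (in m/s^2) 180.9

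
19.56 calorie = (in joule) 81.84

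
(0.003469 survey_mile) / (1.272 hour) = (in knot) 0.00237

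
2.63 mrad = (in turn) 0.0004186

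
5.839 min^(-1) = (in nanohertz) 9.732e+07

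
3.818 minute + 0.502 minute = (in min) 4.32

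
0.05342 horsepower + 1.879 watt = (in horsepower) 0.05594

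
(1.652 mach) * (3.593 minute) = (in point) 3.437e+08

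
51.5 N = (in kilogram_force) 5.252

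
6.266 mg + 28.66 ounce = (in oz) 28.66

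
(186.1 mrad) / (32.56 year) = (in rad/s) 1.812e-10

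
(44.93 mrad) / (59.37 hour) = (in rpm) 2.007e-06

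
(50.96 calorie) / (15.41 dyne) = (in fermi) 1.384e+21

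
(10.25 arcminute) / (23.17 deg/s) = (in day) 8.534e-08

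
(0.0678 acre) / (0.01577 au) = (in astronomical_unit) 7.774e-19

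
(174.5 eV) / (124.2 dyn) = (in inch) 8.862e-13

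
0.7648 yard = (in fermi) 6.993e+14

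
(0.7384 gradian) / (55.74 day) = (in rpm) 2.3e-08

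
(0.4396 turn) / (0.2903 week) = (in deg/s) 0.0009014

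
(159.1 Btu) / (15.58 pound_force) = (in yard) 2649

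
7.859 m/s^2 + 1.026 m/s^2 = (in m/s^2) 8.885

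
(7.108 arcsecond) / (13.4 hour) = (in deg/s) 4.093e-08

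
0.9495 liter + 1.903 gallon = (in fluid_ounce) 275.7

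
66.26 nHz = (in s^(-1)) 6.626e-08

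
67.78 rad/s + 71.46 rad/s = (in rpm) 1330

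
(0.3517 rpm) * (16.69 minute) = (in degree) 2113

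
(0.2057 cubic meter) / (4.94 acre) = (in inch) 0.0004051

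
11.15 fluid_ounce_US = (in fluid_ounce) 11.15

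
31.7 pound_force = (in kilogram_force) 14.38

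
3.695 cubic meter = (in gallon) 976.1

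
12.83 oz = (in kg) 0.3637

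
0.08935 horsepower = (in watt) 66.63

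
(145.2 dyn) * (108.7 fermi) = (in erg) 1.578e-09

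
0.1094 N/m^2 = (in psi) 1.587e-05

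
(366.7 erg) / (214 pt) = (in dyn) 48.57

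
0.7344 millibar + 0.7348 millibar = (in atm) 0.00145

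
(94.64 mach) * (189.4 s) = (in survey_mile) 3792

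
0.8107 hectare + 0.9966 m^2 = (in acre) 2.004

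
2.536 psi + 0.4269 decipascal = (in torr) 131.1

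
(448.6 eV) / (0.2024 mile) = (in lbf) 4.96e-20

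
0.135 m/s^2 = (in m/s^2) 0.135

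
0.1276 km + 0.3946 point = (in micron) 1.276e+08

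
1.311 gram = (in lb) 0.00289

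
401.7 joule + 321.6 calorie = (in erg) 1.747e+10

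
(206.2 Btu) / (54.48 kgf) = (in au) 2.722e-09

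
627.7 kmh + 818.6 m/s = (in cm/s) 9.93e+04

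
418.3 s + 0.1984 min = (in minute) 7.17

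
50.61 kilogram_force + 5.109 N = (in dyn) 5.014e+07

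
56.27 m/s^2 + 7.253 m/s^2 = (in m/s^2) 63.52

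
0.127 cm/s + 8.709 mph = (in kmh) 14.02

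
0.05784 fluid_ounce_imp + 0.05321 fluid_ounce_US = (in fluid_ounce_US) 0.1088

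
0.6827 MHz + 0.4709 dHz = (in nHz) 6.827e+14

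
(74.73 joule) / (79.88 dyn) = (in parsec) 3.032e-12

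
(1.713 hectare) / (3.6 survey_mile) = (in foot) 9.7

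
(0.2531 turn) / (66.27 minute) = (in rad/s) 0.0003999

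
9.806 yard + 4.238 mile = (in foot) 2.241e+04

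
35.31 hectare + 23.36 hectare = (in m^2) 5.867e+05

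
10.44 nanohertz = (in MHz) 1.044e-14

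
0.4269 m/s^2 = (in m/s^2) 0.4269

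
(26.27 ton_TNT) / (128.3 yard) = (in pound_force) 2.106e+08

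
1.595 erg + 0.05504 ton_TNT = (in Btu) 2.183e+05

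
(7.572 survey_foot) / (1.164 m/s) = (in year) 6.287e-08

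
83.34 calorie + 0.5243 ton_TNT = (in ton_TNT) 0.5243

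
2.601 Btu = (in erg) 2.744e+10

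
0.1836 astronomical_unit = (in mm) 2.747e+13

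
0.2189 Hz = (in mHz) 218.9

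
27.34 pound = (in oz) 437.4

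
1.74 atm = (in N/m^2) 1.763e+05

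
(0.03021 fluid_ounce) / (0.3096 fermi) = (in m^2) 2.886e+09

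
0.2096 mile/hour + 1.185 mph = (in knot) 1.212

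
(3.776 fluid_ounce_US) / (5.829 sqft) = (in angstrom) 2.062e+06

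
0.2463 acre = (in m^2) 996.7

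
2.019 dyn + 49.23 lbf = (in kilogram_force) 22.33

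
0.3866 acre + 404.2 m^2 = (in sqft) 2.119e+04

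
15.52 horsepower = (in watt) 1.157e+04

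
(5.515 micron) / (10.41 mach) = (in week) 2.573e-15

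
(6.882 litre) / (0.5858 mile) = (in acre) 1.804e-09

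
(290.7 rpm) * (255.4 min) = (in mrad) 4.665e+08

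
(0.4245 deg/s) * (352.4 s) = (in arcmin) 8976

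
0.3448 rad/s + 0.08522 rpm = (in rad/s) 0.3537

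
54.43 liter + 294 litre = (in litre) 348.4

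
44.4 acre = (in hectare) 17.97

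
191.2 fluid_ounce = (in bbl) 0.03557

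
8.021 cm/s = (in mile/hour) 0.1794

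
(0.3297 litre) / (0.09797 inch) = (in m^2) 0.1325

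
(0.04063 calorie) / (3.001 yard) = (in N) 0.06195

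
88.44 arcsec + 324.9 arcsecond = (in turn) 0.0003189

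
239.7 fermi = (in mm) 2.397e-10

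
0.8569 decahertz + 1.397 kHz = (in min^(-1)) 8.433e+04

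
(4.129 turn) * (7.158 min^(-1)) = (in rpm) 29.56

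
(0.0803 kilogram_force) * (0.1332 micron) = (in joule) 1.049e-07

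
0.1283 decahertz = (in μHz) 1.283e+06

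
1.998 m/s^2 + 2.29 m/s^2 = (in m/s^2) 4.288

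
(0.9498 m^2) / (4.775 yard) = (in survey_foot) 0.7137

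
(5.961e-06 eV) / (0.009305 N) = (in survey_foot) 3.367e-22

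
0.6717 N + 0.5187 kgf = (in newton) 5.758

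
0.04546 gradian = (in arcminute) 2.455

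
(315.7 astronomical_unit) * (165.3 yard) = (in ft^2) 7.684e+16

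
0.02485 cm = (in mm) 0.2485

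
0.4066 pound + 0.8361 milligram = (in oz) 6.506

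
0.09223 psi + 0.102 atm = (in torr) 82.29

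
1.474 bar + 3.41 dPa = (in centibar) 147.4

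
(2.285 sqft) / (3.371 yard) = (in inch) 2.711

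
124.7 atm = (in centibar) 1.264e+04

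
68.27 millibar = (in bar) 0.06827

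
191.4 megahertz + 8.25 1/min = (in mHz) 1.914e+11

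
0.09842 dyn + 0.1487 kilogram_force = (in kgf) 0.1487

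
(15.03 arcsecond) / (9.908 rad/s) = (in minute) 1.226e-07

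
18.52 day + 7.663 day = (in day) 26.18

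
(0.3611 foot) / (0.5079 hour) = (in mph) 0.0001347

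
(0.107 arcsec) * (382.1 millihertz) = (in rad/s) 1.982e-07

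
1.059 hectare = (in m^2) 1.059e+04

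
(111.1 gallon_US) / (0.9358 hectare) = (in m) 4.494e-05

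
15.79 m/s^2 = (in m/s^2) 15.79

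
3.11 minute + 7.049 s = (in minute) 3.227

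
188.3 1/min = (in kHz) 0.003138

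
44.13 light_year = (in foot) 1.37e+18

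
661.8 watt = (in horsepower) 0.8875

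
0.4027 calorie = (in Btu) 0.001597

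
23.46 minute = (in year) 4.463e-05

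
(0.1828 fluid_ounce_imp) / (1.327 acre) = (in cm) 9.672e-08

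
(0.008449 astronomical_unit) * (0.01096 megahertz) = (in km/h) 4.987e+13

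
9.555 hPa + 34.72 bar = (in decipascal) 3.473e+07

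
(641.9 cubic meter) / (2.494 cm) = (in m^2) 2.574e+04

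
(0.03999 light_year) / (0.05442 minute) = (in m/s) 1.159e+14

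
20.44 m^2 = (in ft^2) 220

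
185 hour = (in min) 1.11e+04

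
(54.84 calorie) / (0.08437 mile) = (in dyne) 1.69e+05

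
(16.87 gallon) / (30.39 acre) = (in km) 5.193e-10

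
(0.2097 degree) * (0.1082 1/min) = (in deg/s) 0.0003782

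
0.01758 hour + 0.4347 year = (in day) 158.7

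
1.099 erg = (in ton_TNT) 2.627e-17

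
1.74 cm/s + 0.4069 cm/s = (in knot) 0.04173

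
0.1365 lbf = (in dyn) 6.072e+04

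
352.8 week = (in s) 2.134e+08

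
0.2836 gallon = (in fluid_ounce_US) 36.3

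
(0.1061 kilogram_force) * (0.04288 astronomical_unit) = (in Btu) 6.326e+06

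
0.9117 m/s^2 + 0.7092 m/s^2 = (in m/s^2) 1.621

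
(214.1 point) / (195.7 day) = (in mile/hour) 9.992e-09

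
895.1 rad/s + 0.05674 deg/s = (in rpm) 8548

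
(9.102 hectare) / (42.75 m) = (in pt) 6.035e+06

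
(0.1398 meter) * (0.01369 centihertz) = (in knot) 3.72e-05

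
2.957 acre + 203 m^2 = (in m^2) 1.217e+04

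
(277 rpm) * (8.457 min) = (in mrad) 1.472e+07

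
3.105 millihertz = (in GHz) 3.105e-12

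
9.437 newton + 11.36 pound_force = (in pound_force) 13.48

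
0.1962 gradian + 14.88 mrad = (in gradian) 1.143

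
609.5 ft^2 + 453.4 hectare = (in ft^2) 4.88e+07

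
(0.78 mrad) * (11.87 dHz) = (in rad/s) 0.0009259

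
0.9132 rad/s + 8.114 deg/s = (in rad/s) 1.055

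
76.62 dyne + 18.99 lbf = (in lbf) 18.99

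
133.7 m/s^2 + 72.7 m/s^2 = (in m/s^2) 206.4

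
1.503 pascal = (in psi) 0.000218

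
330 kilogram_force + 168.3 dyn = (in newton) 3236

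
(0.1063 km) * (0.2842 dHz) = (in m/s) 3.021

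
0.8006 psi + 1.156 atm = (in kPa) 122.7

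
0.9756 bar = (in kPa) 97.56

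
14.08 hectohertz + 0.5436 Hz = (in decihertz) 1.409e+04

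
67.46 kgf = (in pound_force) 148.7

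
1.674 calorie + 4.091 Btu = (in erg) 4.323e+10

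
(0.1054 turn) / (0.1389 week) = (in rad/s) 7.883e-06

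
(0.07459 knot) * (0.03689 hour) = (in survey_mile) 0.003167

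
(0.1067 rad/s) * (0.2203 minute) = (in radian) 1.41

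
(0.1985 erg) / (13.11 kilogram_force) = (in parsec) 5.004e-27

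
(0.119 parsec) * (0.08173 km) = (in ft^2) 3.23e+18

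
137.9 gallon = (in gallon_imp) 114.8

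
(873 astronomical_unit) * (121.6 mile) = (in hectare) 2.556e+15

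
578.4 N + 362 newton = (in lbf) 211.4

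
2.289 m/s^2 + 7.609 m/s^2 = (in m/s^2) 9.898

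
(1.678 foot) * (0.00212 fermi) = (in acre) 2.679e-22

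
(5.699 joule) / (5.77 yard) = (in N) 1.08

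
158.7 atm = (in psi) 2332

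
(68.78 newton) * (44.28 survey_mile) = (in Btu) 4646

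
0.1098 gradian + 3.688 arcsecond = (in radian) 0.001743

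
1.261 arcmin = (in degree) 0.02102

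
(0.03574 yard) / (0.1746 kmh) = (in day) 7.799e-06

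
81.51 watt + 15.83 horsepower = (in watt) 1.189e+04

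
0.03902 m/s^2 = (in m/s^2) 0.03902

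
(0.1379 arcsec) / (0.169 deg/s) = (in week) 3.748e-10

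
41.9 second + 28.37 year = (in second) 8.947e+08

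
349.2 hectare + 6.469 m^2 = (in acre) 862.9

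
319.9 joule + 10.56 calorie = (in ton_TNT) 8.702e-08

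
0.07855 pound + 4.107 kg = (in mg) 4.143e+06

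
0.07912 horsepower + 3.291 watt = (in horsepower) 0.08353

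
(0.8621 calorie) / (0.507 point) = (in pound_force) 4534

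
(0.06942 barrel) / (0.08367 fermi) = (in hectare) 1.319e+10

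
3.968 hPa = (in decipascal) 3968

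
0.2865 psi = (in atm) 0.0195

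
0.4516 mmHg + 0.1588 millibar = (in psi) 0.01104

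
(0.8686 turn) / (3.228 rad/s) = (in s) 1.691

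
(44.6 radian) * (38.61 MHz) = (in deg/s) 9.866e+10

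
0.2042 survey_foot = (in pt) 176.4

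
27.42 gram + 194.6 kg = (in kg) 194.6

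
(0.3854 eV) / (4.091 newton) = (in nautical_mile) 8.15e-24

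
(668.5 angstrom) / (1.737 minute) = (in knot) 1.247e-09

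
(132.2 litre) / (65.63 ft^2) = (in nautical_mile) 1.171e-05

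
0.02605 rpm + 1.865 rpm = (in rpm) 1.891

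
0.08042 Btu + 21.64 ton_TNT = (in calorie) 2.164e+10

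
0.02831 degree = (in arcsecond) 101.9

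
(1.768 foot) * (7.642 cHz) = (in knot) 0.08005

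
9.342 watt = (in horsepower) 0.01253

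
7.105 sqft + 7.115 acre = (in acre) 7.115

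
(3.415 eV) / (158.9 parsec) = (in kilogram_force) 1.138e-38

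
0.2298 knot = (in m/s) 0.1182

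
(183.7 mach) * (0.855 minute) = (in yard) 3.509e+06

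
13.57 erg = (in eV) 8.47e+12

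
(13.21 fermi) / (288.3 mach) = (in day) 1.557e-24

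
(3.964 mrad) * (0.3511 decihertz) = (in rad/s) 0.0001392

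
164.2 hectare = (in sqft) 1.767e+07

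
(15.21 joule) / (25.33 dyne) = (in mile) 37.31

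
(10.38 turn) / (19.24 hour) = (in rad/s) 0.0009416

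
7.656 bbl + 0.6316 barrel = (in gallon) 348.1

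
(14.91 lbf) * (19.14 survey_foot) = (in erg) 3.869e+09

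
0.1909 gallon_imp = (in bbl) 0.005459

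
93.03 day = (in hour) 2233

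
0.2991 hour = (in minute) 17.95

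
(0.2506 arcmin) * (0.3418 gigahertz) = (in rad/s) 2.492e+04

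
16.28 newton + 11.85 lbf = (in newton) 68.99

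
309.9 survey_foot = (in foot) 309.9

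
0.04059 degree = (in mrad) 0.7084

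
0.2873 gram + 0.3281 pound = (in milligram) 1.491e+05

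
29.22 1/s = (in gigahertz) 2.922e-08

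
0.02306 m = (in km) 2.306e-05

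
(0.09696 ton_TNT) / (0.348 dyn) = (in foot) 3.825e+14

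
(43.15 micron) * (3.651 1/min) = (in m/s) 2.626e-06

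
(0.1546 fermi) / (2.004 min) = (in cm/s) 1.286e-16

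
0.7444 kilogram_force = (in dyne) 7.3e+05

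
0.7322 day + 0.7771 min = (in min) 1055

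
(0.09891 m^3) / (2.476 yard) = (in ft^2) 0.4702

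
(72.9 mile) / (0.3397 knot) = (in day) 7.77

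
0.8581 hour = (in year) 9.796e-05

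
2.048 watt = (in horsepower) 0.002746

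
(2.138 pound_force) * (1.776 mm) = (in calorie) 0.004037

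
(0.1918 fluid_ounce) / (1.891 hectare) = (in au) 2.005e-21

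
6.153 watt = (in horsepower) 0.008251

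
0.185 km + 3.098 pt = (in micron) 1.85e+08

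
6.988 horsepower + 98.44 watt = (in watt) 5309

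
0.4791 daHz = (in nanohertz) 4.791e+09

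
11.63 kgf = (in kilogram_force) 11.63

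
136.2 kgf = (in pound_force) 300.3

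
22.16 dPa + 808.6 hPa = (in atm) 0.798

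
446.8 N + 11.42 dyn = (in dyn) 4.468e+07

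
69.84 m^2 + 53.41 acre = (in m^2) 2.162e+05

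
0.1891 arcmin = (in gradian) 0.003502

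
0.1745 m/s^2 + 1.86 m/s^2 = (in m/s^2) 2.034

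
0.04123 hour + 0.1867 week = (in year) 0.003585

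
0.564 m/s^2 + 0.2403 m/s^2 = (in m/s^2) 0.8043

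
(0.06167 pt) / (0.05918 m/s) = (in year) 1.166e-11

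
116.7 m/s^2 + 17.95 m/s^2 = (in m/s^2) 134.7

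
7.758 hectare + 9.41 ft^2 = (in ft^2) 8.351e+05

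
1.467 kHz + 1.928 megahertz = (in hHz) 1.929e+04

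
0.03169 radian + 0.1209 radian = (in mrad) 152.6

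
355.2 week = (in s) 2.148e+08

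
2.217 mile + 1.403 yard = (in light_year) 3.773e-13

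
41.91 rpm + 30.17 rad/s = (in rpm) 330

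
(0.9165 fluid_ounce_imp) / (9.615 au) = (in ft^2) 1.949e-16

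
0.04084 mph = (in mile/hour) 0.04084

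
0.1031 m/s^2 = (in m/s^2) 0.1031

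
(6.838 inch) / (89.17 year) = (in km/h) 2.224e-10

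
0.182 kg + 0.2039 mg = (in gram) 182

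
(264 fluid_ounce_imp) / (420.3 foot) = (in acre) 1.447e-08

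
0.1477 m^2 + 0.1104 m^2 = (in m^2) 0.2581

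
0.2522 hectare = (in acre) 0.6232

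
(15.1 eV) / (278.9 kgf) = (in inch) 3.482e-20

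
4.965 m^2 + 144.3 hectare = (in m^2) 1.443e+06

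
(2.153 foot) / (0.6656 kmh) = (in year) 1.125e-07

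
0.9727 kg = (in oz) 34.31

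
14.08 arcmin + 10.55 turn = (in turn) 10.55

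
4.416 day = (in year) 0.0121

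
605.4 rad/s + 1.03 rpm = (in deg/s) 3.469e+04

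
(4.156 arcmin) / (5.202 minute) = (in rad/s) 3.873e-06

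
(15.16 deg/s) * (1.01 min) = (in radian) 16.03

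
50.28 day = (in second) 4.344e+06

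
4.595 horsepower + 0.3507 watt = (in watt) 3427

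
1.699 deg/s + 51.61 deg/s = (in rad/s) 0.9304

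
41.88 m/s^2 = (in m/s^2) 41.88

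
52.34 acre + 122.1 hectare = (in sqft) 1.542e+07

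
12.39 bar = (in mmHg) 9293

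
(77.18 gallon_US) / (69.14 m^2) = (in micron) 4226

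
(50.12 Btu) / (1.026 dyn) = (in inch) 2.029e+11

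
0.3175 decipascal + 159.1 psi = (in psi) 159.1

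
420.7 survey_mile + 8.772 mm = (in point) 1.919e+09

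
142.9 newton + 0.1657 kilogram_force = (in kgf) 14.74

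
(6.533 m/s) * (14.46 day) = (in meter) 8.162e+06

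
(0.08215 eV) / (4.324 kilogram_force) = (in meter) 3.104e-22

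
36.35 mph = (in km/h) 58.5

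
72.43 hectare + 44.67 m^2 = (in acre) 179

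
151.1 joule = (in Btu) 0.1432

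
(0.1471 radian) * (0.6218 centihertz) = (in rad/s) 0.0009147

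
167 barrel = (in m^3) 26.55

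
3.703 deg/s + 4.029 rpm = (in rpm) 4.646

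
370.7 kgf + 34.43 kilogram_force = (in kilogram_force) 405.1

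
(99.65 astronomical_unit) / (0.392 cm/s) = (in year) 1.206e+08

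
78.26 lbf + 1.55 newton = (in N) 349.7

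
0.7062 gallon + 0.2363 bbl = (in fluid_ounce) 1361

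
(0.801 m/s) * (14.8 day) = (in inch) 4.032e+07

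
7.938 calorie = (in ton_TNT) 7.938e-09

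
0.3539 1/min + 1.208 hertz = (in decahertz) 0.1214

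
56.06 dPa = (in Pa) 5.606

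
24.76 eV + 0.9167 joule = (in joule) 0.9167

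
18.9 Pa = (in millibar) 0.189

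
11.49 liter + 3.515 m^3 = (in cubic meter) 3.526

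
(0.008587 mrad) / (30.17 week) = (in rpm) 4.494e-12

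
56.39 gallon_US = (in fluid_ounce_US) 7218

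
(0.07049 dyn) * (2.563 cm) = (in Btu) 1.712e-11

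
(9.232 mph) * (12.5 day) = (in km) 4457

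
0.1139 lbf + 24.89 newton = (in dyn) 2.54e+06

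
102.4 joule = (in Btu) 0.09706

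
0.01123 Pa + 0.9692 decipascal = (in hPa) 0.001081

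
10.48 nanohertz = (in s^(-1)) 1.048e-08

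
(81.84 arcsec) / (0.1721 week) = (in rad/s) 3.812e-09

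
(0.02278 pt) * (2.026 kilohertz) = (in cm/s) 1.628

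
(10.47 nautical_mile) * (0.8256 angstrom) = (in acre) 3.956e-10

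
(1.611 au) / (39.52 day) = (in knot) 1.372e+05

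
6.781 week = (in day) 47.47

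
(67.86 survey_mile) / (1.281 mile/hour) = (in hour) 52.97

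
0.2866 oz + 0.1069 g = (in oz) 0.2904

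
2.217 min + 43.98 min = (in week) 0.004583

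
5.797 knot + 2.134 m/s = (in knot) 9.945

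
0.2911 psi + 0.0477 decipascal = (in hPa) 20.07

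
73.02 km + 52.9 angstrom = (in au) 4.881e-07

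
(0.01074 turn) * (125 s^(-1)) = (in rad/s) 8.435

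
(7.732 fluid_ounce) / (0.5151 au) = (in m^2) 2.967e-15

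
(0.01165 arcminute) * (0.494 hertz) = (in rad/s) 1.674e-06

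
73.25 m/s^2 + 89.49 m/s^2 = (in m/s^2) 162.7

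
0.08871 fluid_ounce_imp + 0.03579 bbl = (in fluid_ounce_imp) 200.4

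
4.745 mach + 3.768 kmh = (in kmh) 5820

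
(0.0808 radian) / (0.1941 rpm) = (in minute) 0.06625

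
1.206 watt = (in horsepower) 0.001617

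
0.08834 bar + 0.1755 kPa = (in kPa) 9.009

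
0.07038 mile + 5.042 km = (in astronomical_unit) 3.446e-08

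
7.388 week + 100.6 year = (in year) 100.7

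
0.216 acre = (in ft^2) 9409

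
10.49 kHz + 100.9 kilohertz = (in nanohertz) 1.114e+14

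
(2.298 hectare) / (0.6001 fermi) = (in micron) 3.829e+25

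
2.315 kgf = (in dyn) 2.27e+06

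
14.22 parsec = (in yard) 4.799e+17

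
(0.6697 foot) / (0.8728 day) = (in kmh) 9.745e-06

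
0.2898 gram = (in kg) 0.0002898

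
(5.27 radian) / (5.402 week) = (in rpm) 1.54e-05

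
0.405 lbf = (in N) 1.802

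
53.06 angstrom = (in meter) 5.306e-09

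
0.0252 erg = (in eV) 1.573e+10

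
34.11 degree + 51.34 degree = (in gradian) 94.94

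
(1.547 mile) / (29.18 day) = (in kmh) 0.003555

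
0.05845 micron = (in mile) 3.632e-11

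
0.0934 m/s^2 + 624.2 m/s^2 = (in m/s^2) 624.3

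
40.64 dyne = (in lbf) 9.136e-05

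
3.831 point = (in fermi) 1.351e+12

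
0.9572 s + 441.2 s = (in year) 1.402e-05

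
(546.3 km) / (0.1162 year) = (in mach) 0.0004378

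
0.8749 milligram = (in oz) 3.086e-05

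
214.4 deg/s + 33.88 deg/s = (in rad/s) 4.333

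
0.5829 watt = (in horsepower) 0.0007817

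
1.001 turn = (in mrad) 6289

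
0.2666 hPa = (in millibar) 0.2666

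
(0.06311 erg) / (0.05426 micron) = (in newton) 0.1163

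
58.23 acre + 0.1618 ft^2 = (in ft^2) 2.536e+06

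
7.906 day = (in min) 1.138e+04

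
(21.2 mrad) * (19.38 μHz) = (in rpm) 3.923e-06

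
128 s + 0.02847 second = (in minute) 2.134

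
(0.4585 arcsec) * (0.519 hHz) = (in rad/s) 0.0001154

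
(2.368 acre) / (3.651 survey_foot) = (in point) 2.441e+07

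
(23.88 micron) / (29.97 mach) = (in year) 7.42e-17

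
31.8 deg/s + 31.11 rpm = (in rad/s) 3.813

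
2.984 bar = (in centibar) 298.4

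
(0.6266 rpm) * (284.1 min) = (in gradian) 7.121e+04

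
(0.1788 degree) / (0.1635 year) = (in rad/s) 6.052e-10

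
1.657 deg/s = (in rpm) 0.2762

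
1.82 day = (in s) 1.572e+05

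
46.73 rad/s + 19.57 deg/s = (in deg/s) 2697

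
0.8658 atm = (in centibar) 87.73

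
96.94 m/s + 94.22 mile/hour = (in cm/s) 1.391e+04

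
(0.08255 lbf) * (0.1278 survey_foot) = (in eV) 8.928e+16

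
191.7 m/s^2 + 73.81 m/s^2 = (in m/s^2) 265.5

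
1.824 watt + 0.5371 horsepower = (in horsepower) 0.5395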